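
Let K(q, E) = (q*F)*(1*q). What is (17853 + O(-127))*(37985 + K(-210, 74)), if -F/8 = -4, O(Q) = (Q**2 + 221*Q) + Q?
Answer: 8387882780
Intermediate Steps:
O(Q) = Q**2 + 222*Q
F = 32 (F = -8*(-4) = 32)
K(q, E) = 32*q**2 (K(q, E) = (q*32)*(1*q) = (32*q)*q = 32*q**2)
(17853 + O(-127))*(37985 + K(-210, 74)) = (17853 - 127*(222 - 127))*(37985 + 32*(-210)**2) = (17853 - 127*95)*(37985 + 32*44100) = (17853 - 12065)*(37985 + 1411200) = 5788*1449185 = 8387882780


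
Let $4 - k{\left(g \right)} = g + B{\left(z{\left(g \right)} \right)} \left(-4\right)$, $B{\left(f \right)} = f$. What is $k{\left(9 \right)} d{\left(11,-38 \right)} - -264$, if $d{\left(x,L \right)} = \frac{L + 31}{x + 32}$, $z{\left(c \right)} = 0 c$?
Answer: $\frac{11387}{43} \approx 264.81$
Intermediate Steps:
$z{\left(c \right)} = 0$
$k{\left(g \right)} = 4 - g$ ($k{\left(g \right)} = 4 - \left(g + 0 \left(-4\right)\right) = 4 - \left(g + 0\right) = 4 - g$)
$d{\left(x,L \right)} = \frac{31 + L}{32 + x}$
$k{\left(9 \right)} d{\left(11,-38 \right)} - -264 = \left(4 - 9\right) \frac{31 - 38}{32 + 11} - -264 = \left(4 - 9\right) \frac{1}{43} \left(-7\right) + 264 = - 5 \cdot \frac{1}{43} \left(-7\right) + 264 = \left(-5\right) \left(- \frac{7}{43}\right) + 264 = \frac{35}{43} + 264 = \frac{11387}{43}$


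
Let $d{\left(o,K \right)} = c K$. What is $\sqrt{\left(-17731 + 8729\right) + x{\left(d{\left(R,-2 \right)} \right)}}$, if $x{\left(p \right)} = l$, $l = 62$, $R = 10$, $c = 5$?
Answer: $2 i \sqrt{2235} \approx 94.552 i$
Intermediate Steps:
$d{\left(o,K \right)} = 5 K$
$x{\left(p \right)} = 62$
$\sqrt{\left(-17731 + 8729\right) + x{\left(d{\left(R,-2 \right)} \right)}} = \sqrt{\left(-17731 + 8729\right) + 62} = \sqrt{-9002 + 62} = \sqrt{-8940} = 2 i \sqrt{2235}$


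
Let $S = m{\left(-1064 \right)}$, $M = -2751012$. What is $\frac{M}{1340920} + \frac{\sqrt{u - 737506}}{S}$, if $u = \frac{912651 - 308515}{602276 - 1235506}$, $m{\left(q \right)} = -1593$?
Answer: $- \frac{687753}{335230} - \frac{i \sqrt{437464068346430}}{38797515} \approx -2.0516 - 0.5391 i$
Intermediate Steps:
$u = - \frac{23236}{24355}$ ($u = \frac{604136}{-633230} = 604136 \left(- \frac{1}{633230}\right) = - \frac{23236}{24355} \approx -0.95405$)
$S = -1593$
$\frac{M}{1340920} + \frac{\sqrt{u - 737506}}{S} = - \frac{2751012}{1340920} + \frac{\sqrt{- \frac{23236}{24355} - 737506}}{-1593} = \left(-2751012\right) \frac{1}{1340920} + \sqrt{- \frac{17961981866}{24355}} \left(- \frac{1}{1593}\right) = - \frac{687753}{335230} + \frac{i \sqrt{437464068346430}}{24355} \left(- \frac{1}{1593}\right) = - \frac{687753}{335230} - \frac{i \sqrt{437464068346430}}{38797515}$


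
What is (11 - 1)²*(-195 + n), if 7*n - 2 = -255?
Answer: -161800/7 ≈ -23114.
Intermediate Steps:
n = -253/7 (n = 2/7 + (⅐)*(-255) = 2/7 - 255/7 = -253/7 ≈ -36.143)
(11 - 1)²*(-195 + n) = (11 - 1)²*(-195 - 253/7) = 10²*(-1618/7) = 100*(-1618/7) = -161800/7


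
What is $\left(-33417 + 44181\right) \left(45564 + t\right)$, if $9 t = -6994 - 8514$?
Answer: $471903328$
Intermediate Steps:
$t = - \frac{15508}{9}$ ($t = \frac{-6994 - 8514}{9} = \frac{1}{9} \left(-15508\right) = - \frac{15508}{9} \approx -1723.1$)
$\left(-33417 + 44181\right) \left(45564 + t\right) = \left(-33417 + 44181\right) \left(45564 - \frac{15508}{9}\right) = 10764 \cdot \frac{394568}{9} = 471903328$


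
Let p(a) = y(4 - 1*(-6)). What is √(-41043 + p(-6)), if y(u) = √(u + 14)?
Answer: √(-41043 + 2*√6) ≈ 202.58*I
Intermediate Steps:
y(u) = √(14 + u)
p(a) = 2*√6 (p(a) = √(14 + (4 - 1*(-6))) = √(14 + (4 + 6)) = √(14 + 10) = √24 = 2*√6)
√(-41043 + p(-6)) = √(-41043 + 2*√6)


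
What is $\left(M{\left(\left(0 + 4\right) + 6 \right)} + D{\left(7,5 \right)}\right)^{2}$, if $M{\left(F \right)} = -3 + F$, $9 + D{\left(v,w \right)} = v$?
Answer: $25$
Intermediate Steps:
$D{\left(v,w \right)} = -9 + v$
$\left(M{\left(\left(0 + 4\right) + 6 \right)} + D{\left(7,5 \right)}\right)^{2} = \left(\left(-3 + \left(\left(0 + 4\right) + 6\right)\right) + \left(-9 + 7\right)\right)^{2} = \left(\left(-3 + \left(4 + 6\right)\right) - 2\right)^{2} = \left(\left(-3 + 10\right) - 2\right)^{2} = \left(7 - 2\right)^{2} = 5^{2} = 25$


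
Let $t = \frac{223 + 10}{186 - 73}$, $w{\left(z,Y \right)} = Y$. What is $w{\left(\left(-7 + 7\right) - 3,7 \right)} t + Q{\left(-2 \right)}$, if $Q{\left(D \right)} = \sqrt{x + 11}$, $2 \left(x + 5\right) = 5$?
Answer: $\frac{1631}{113} + \frac{\sqrt{34}}{2} \approx 17.349$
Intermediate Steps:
$x = - \frac{5}{2}$ ($x = -5 + \frac{1}{2} \cdot 5 = -5 + \frac{5}{2} = - \frac{5}{2} \approx -2.5$)
$Q{\left(D \right)} = \frac{\sqrt{34}}{2}$ ($Q{\left(D \right)} = \sqrt{- \frac{5}{2} + 11} = \sqrt{\frac{17}{2}} = \frac{\sqrt{34}}{2}$)
$t = \frac{233}{113} \approx 2.0619$
$w{\left(\left(-7 + 7\right) - 3,7 \right)} t + Q{\left(-2 \right)} = 7 \cdot \frac{233}{113} + \frac{\sqrt{34}}{2} = \frac{1631}{113} + \frac{\sqrt{34}}{2}$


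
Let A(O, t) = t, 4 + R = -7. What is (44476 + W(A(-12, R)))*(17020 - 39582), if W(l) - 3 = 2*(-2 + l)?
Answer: -1002948586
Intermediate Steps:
R = -11 (R = -4 - 7 = -11)
W(l) = -1 + 2*l (W(l) = 3 + 2*(-2 + l) = 3 + (-4 + 2*l) = -1 + 2*l)
(44476 + W(A(-12, R)))*(17020 - 39582) = (44476 + (-1 + 2*(-11)))*(17020 - 39582) = (44476 + (-1 - 22))*(-22562) = (44476 - 23)*(-22562) = 44453*(-22562) = -1002948586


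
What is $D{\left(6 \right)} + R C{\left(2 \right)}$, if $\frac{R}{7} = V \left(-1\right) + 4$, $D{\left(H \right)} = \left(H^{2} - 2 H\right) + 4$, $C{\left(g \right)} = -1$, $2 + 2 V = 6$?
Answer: $14$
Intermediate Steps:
$V = 2$ ($V = -1 + \frac{1}{2} \cdot 6 = -1 + 3 = 2$)
$D{\left(H \right)} = 4 + H^{2} - 2 H$
$R = 14$ ($R = 7 \left(2 \left(-1\right) + 4\right) = 7 \left(-2 + 4\right) = 7 \cdot 2 = 14$)
$D{\left(6 \right)} + R C{\left(2 \right)} = \left(4 + 6^{2} - 12\right) + 14 \left(-1\right) = \left(4 + 36 - 12\right) - 14 = 28 - 14 = 14$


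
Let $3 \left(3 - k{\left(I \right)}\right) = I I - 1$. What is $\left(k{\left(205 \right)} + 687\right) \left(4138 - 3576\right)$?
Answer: $-7484716$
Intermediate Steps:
$k{\left(I \right)} = \frac{10}{3} - \frac{I^{2}}{3}$ ($k{\left(I \right)} = 3 - \frac{I I - 1}{3} = 3 - \frac{I^{2} - 1}{3} = 3 - \frac{-1 + I^{2}}{3} = 3 - \left(- \frac{1}{3} + \frac{I^{2}}{3}\right) = \frac{10}{3} - \frac{I^{2}}{3}$)
$\left(k{\left(205 \right)} + 687\right) \left(4138 - 3576\right) = \left(\left(\frac{10}{3} - \frac{205^{2}}{3}\right) + 687\right) \left(4138 - 3576\right) = \left(\left(\frac{10}{3} - \frac{42025}{3}\right) + 687\right) 562 = \left(-14005 + 687\right) 562 = \left(-13318\right) 562 = -7484716$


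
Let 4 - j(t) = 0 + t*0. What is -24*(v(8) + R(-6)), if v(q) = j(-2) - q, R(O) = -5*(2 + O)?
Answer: -384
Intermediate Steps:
j(t) = 4 (j(t) = 4 - (0 + t*0) = 4 - (0 + 0) = 4 - 1*0 = 4 + 0 = 4)
R(O) = -10 - 5*O
v(q) = 4 - q
-24*(v(8) + R(-6)) = -24*((4 - 1*8) + (-10 - 5*(-6))) = -24*((4 - 8) + (-10 + 30)) = -24*(-4 + 20) = -24*16 = -384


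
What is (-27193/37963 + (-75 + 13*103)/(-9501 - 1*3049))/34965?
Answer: -194628691/8329286251125 ≈ -2.3367e-5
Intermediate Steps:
(-27193/37963 + (-75 + 13*103)/(-9501 - 1*3049))/34965 = (-27193*1/37963 + (-75 + 1339)/(-9501 - 3049))*(1/34965) = (-27193/37963 + 1264/(-12550))*(1/34965) = (-27193/37963 + 1264*(-1/12550))*(1/34965) = (-27193/37963 - 632/6275)*(1/34965) = -194628691/238217825*1/34965 = -194628691/8329286251125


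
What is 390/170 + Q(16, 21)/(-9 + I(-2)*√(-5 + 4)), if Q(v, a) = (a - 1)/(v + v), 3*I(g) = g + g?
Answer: 45111/20264 + 3*I/298 ≈ 2.2262 + 0.010067*I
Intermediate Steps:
I(g) = 2*g/3 (I(g) = (g + g)/3 = (2*g)/3 = 2*g/3)
Q(v, a) = (-1 + a)/(2*v) (Q(v, a) = (-1 + a)/((2*v)) = (-1 + a)*(1/(2*v)) = (-1 + a)/(2*v))
390/170 + Q(16, 21)/(-9 + I(-2)*√(-5 + 4)) = 390/170 + ((½)*(-1 + 21)/16)/(-9 + ((⅔)*(-2))*√(-5 + 4)) = 390*(1/170) + ((½)*(1/16)*20)/(-9 - 4*I/3) = 39/17 + 5/(8*(-9 - 4*I/3)) = 39/17 + 5*(9*(-9 + 4*I/3)/745)/8 = 39/17 + 9*(-9 + 4*I/3)/1192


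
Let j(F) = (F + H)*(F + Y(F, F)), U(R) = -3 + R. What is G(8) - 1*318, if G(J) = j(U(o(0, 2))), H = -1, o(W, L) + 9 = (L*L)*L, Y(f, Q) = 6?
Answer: -328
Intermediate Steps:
o(W, L) = -9 + L³ (o(W, L) = -9 + (L*L)*L = -9 + L²*L = -9 + L³)
j(F) = (-1 + F)*(6 + F) (j(F) = (F - 1)*(F + 6) = (-1 + F)*(6 + F))
G(J) = -10 (G(J) = -6 + (-3 + (-9 + 2³))² + 5*(-3 + (-9 + 2³)) = -6 + (-3 + (-9 + 8))² + 5*(-3 + (-9 + 8)) = -6 + (-3 - 1)² + 5*(-3 - 1) = -6 + (-4)² + 5*(-4) = -6 + 16 - 20 = -10)
G(8) - 1*318 = -10 - 1*318 = -10 - 318 = -328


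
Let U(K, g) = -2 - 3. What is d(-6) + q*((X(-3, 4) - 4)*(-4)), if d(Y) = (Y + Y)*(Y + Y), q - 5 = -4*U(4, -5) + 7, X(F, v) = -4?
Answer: 1168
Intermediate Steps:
U(K, g) = -5
q = 32 (q = 5 + (-4*(-5) + 7) = 5 + (20 + 7) = 5 + 27 = 32)
d(Y) = 4*Y² (d(Y) = (2*Y)*(2*Y) = 4*Y²)
d(-6) + q*((X(-3, 4) - 4)*(-4)) = 4*(-6)² + 32*((-4 - 4)*(-4)) = 4*36 + 32*(-8*(-4)) = 144 + 32*32 = 144 + 1024 = 1168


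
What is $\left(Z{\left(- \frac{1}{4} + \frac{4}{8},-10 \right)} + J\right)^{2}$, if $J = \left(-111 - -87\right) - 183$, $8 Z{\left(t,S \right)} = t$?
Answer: $\frac{43864129}{1024} \approx 42836.0$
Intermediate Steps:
$Z{\left(t,S \right)} = \frac{t}{8}$
$J = -207$ ($J = \left(-111 + 87\right) - 183 = -24 - 183 = -207$)
$\left(Z{\left(- \frac{1}{4} + \frac{4}{8},-10 \right)} + J\right)^{2} = \left(\frac{- \frac{1}{4} + \frac{4}{8}}{8} - 207\right)^{2} = \left(\frac{\left(-1\right) \frac{1}{4} + 4 \cdot \frac{1}{8}}{8} - 207\right)^{2} = \left(\frac{- \frac{1}{4} + \frac{1}{2}}{8} - 207\right)^{2} = \left(\frac{1}{8} \cdot \frac{1}{4} - 207\right)^{2} = \left(\frac{1}{32} - 207\right)^{2} = \left(- \frac{6623}{32}\right)^{2} = \frac{43864129}{1024}$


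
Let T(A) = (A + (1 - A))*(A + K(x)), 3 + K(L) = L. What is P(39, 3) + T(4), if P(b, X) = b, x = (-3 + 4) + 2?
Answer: 43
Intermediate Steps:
x = 3 (x = 1 + 2 = 3)
K(L) = -3 + L
T(A) = A (T(A) = (A + (1 - A))*(A + (-3 + 3)) = 1*(A + 0) = 1*A = A)
P(39, 3) + T(4) = 39 + 4 = 43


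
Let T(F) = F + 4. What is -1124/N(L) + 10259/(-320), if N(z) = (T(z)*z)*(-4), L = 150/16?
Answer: -15314719/513600 ≈ -29.818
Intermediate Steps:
T(F) = 4 + F
L = 75/8 (L = 150*(1/16) = 75/8 ≈ 9.3750)
N(z) = -4*z*(4 + z) (N(z) = ((4 + z)*z)*(-4) = (z*(4 + z))*(-4) = -4*z*(4 + z))
-1124/N(L) + 10259/(-320) = -1124*(-2/(75*(4 + 75/8))) + 10259/(-320) = -1124/((-4*75/8*107/8)) + 10259*(-1/320) = -1124/(-8025/16) - 10259/320 = -1124*(-16/8025) - 10259/320 = 17984/8025 - 10259/320 = -15314719/513600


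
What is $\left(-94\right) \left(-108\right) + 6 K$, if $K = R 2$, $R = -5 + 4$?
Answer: $10140$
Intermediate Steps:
$R = -1$
$K = -2$ ($K = \left(-1\right) 2 = -2$)
$\left(-94\right) \left(-108\right) + 6 K = \left(-94\right) \left(-108\right) + 6 \left(-2\right) = 10152 - 12 = 10140$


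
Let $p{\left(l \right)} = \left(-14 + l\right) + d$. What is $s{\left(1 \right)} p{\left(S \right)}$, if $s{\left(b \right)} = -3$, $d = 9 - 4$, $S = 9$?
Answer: $0$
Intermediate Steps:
$d = 5$
$p{\left(l \right)} = -9 + l$ ($p{\left(l \right)} = \left(-14 + l\right) + 5 = -9 + l$)
$s{\left(1 \right)} p{\left(S \right)} = - 3 \left(-9 + 9\right) = \left(-3\right) 0 = 0$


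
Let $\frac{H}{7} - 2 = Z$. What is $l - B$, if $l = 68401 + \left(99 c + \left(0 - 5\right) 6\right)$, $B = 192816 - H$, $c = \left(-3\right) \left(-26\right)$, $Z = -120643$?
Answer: $-961210$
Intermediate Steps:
$H = -844487$ ($H = 14 + 7 \left(-120643\right) = 14 - 844501 = -844487$)
$c = 78$
$B = 1037303$ ($B = 192816 - -844487 = 192816 + 844487 = 1037303$)
$l = 76093$ ($l = 68401 + \left(99 \cdot 78 + \left(0 - 5\right) 6\right) = 68401 + \left(7722 - 30\right) = 68401 + 7692 = 76093$)
$l - B = 76093 - 1037303 = -961210$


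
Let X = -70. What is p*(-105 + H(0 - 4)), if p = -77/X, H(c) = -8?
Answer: -1243/10 ≈ -124.30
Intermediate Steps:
p = 11/10 (p = -77/(-70) = -77*(-1/70) = 11/10 ≈ 1.1000)
p*(-105 + H(0 - 4)) = 11*(-105 - 8)/10 = (11/10)*(-113) = -1243/10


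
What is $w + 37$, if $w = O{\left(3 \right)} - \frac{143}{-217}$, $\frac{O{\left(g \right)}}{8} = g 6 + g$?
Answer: $\frac{44628}{217} \approx 205.66$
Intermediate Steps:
$O{\left(g \right)} = 56 g$ ($O{\left(g \right)} = 8 \left(g 6 + g\right) = 8 \left(6 g + g\right) = 8 \cdot 7 g = 56 g$)
$w = \frac{36599}{217}$ ($w = 56 \cdot 3 - \frac{143}{-217} = 168 - - \frac{143}{217} = 168 + \frac{143}{217} = \frac{36599}{217} \approx 168.66$)
$w + 37 = \frac{36599}{217} + 37 = \frac{44628}{217}$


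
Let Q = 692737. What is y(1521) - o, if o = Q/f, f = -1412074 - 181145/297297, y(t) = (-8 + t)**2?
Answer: 961006045872304676/419805545123 ≈ 2.2892e+6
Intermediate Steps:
f = -419805545123/297297 (f = -1412074 - 181145*1/297297 = -1412074 - 181145/297297 = -419805545123/297297 ≈ -1.4121e+6)
o = -205948631889/419805545123 (o = 692737/(-419805545123/297297) = 692737*(-297297/419805545123) = -205948631889/419805545123 ≈ -0.49058)
y(1521) - o = (-8 + 1521)**2 - 1*(-205948631889/419805545123) = 1513**2 + 205948631889/419805545123 = 2289169 + 205948631889/419805545123 = 961006045872304676/419805545123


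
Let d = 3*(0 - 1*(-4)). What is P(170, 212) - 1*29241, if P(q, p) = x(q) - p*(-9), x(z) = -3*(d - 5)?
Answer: -27354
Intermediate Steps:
d = 12 (d = 3*(0 + 4) = 3*4 = 12)
x(z) = -21 (x(z) = -3*(12 - 5) = -3*7 = -21)
P(q, p) = -21 + 9*p (P(q, p) = -21 - p*(-9) = -21 - (-9)*p = -21 + 9*p)
P(170, 212) - 1*29241 = (-21 + 9*212) - 1*29241 = (-21 + 1908) - 29241 = 1887 - 29241 = -27354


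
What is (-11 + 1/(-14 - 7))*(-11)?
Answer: 2552/21 ≈ 121.52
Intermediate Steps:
(-11 + 1/(-14 - 7))*(-11) = (-11 + 1/(-21))*(-11) = (-11 - 1/21)*(-11) = -232/21*(-11) = 2552/21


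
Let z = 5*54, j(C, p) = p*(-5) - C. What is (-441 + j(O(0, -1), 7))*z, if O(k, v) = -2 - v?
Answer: -128250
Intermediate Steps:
j(C, p) = -C - 5*p (j(C, p) = -5*p - C = -C - 5*p)
z = 270
(-441 + j(O(0, -1), 7))*z = (-441 + (-(-2 - 1*(-1)) - 5*7))*270 = (-441 + (-(-2 + 1) - 35))*270 = (-441 + (-1*(-1) - 35))*270 = (-441 + (1 - 35))*270 = (-441 - 34)*270 = -475*270 = -128250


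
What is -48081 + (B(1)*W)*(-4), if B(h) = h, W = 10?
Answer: -48121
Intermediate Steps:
-48081 + (B(1)*W)*(-4) = -48081 + (1*10)*(-4) = -48081 + 10*(-4) = -48081 - 40 = -48121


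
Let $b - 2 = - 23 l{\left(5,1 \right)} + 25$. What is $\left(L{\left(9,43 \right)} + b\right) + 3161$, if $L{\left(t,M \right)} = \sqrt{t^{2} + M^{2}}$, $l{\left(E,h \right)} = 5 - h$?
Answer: $3096 + \sqrt{1930} \approx 3139.9$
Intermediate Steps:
$b = -65$ ($b = 2 + \left(- 23 \left(5 - 1\right) + 25\right) = 2 + \left(\left(-23\right) 4 + 25\right) = 2 + \left(-92 + 25\right) = 2 - 67 = -65$)
$L{\left(t,M \right)} = \sqrt{M^{2} + t^{2}}$
$\left(L{\left(9,43 \right)} + b\right) + 3161 = \left(\sqrt{43^{2} + 9^{2}} - 65\right) + 3161 = \left(\sqrt{1849 + 81} - 65\right) + 3161 = \left(\sqrt{1930} - 65\right) + 3161 = \left(-65 + \sqrt{1930}\right) + 3161 = 3096 + \sqrt{1930}$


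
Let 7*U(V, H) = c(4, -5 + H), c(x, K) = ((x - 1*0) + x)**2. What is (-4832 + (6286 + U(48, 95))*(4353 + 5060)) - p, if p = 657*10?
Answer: 414713444/7 ≈ 5.9245e+7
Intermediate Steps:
c(x, K) = 4*x**2 (c(x, K) = ((x + 0) + x)**2 = (x + x)**2 = (2*x)**2 = 4*x**2)
U(V, H) = 64/7 (U(V, H) = (4*4**2)/7 = (4*16)/7 = (1/7)*64 = 64/7)
p = 6570
(-4832 + (6286 + U(48, 95))*(4353 + 5060)) - p = (-4832 + (6286 + 64/7)*(4353 + 5060)) - 1*6570 = (-4832 + (44066/7)*9413) - 6570 = (-4832 + 414793258/7) - 6570 = 414759434/7 - 6570 = 414713444/7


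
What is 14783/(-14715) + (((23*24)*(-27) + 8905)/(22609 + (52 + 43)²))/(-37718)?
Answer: -17638561751711/17557514384580 ≈ -1.0046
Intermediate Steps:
14783/(-14715) + (((23*24)*(-27) + 8905)/(22609 + (52 + 43)²))/(-37718) = 14783*(-1/14715) + ((552*(-27) + 8905)/(22609 + 95²))*(-1/37718) = -14783/14715 + ((-14904 + 8905)/(22609 + 9025))*(-1/37718) = -14783/14715 - 5999/31634*(-1/37718) = -14783/14715 + 5999/1193171212 = -17638561751711/17557514384580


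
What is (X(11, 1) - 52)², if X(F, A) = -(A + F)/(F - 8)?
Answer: 3136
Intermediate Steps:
X(F, A) = -(A + F)/(-8 + F)
(X(11, 1) - 52)² = ((-1*1 - 1*11)/(-8 + 11) - 52)² = ((-1 - 11)/3 - 52)² = ((⅓)*(-12) - 52)² = (-4 - 52)² = (-56)² = 3136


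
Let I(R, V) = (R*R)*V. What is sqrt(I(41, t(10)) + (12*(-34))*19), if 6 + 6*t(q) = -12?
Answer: I*sqrt(12795) ≈ 113.11*I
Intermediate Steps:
t(q) = -3 (t(q) = -1 + (1/6)*(-12) = -1 - 2 = -3)
I(R, V) = V*R**2 (I(R, V) = R**2*V = V*R**2)
sqrt(I(41, t(10)) + (12*(-34))*19) = sqrt(-3*41**2 + (12*(-34))*19) = sqrt(-3*1681 - 408*19) = sqrt(-5043 - 7752) = sqrt(-12795) = I*sqrt(12795)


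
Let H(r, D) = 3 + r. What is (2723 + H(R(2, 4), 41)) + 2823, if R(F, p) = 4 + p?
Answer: 5557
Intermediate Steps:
(2723 + H(R(2, 4), 41)) + 2823 = (2723 + (3 + (4 + 4))) + 2823 = (2723 + (3 + 8)) + 2823 = (2723 + 11) + 2823 = 2734 + 2823 = 5557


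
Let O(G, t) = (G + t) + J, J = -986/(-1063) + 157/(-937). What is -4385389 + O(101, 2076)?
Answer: -4365814274581/996031 ≈ -4.3832e+6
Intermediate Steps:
J = 756991/996031 (J = -986*(-1/1063) + 157*(-1/937) = 986/1063 - 157/937 = 756991/996031 ≈ 0.76001)
O(G, t) = 756991/996031 + G + t (O(G, t) = (G + t) + 756991/996031 = 756991/996031 + G + t)
-4385389 + O(101, 2076) = -4385389 + (756991/996031 + 101 + 2076) = -4385389 + 2169116478/996031 = -4365814274581/996031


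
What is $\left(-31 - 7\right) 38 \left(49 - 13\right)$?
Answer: $-51984$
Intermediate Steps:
$\left(-31 - 7\right) 38 \left(49 - 13\right) = \left(-38\right) 38 \cdot 36 = \left(-1444\right) 36 = -51984$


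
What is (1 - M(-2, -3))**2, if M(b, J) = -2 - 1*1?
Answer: 16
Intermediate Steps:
M(b, J) = -3 (M(b, J) = -2 - 1 = -3)
(1 - M(-2, -3))**2 = (1 - 1*(-3))**2 = (1 + 3)**2 = 4**2 = 16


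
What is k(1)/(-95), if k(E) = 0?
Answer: 0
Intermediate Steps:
k(1)/(-95) = 0/(-95) = 0*(-1/95) = 0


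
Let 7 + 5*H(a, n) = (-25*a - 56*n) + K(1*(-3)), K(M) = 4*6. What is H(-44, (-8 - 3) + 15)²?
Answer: 797449/25 ≈ 31898.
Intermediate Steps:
K(M) = 24
H(a, n) = 17/5 - 5*a - 56*n/5 (H(a, n) = -7/5 + ((-25*a - 56*n) + 24)/5 = -7/5 + ((-56*n - 25*a) + 24)/5 = -7/5 + (24 - 56*n - 25*a)/5 = -7/5 + (24/5 - 5*a - 56*n/5) = 17/5 - 5*a - 56*n/5)
H(-44, (-8 - 3) + 15)² = (17/5 - 5*(-44) - 56*((-8 - 3) + 15)/5)² = (17/5 + 220 - 56*(-11 + 15)/5)² = (17/5 + 220 - 56/5*4)² = (17/5 + 220 - 224/5)² = (893/5)² = 797449/25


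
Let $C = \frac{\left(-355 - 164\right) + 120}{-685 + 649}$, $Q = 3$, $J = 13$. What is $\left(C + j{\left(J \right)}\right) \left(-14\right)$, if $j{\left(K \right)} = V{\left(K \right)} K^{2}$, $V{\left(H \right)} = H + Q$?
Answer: $- \frac{228067}{6} \approx -38011.0$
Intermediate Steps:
$C = \frac{133}{12}$ ($C = \frac{\left(-355 - 164\right) + 120}{-36} = \left(-519 + 120\right) \left(- \frac{1}{36}\right) = \left(-399\right) \left(- \frac{1}{36}\right) = \frac{133}{12} \approx 11.083$)
$V{\left(H \right)} = 3 + H$ ($V{\left(H \right)} = H + 3 = 3 + H$)
$j{\left(K \right)} = K^{2} \left(3 + K\right)$ ($j{\left(K \right)} = \left(3 + K\right) K^{2} = K^{2} \left(3 + K\right)$)
$\left(C + j{\left(J \right)}\right) \left(-14\right) = \left(\frac{133}{12} + 13^{2} \left(3 + 13\right)\right) \left(-14\right) = \left(\frac{133}{12} + 169 \cdot 16\right) \left(-14\right) = \left(\frac{133}{12} + 2704\right) \left(-14\right) = \frac{32581}{12} \left(-14\right) = - \frac{228067}{6}$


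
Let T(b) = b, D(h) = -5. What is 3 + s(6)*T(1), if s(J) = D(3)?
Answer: -2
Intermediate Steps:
s(J) = -5
3 + s(6)*T(1) = 3 - 5*1 = 3 - 5 = -2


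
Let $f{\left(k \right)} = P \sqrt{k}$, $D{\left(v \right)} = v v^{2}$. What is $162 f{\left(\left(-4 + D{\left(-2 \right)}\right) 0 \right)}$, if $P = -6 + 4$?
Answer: $0$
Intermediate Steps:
$P = -2$
$D{\left(v \right)} = v^{3}$
$f{\left(k \right)} = - 2 \sqrt{k}$
$162 f{\left(\left(-4 + D{\left(-2 \right)}\right) 0 \right)} = 162 \left(- 2 \sqrt{\left(-4 + \left(-2\right)^{3}\right) 0}\right) = 162 \left(- 2 \sqrt{\left(-4 - 8\right) 0}\right) = 162 \left(- 2 \sqrt{\left(-12\right) 0}\right) = 162 \left(- 2 \sqrt{0}\right) = 162 \left(\left(-2\right) 0\right) = 162 \cdot 0 = 0$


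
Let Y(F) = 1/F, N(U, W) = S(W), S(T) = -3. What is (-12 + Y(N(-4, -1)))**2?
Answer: 1369/9 ≈ 152.11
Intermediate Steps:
N(U, W) = -3
Y(F) = 1/F
(-12 + Y(N(-4, -1)))**2 = (-12 + 1/(-3))**2 = (-12 - 1/3)**2 = (-37/3)**2 = 1369/9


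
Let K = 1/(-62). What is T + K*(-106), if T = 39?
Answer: 1262/31 ≈ 40.710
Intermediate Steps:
K = -1/62 ≈ -0.016129
T + K*(-106) = 39 - 1/62*(-106) = 39 + 53/31 = 1262/31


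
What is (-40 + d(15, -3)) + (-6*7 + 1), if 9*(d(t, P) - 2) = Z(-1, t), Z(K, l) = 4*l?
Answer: -217/3 ≈ -72.333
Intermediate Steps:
d(t, P) = 2 + 4*t/9 (d(t, P) = 2 + (4*t)/9 = 2 + 4*t/9)
(-40 + d(15, -3)) + (-6*7 + 1) = (-40 + (2 + (4/9)*15)) + (-6*7 + 1) = (-40 + (2 + 20/3)) + (-42 + 1) = (-40 + 26/3) - 41 = -94/3 - 41 = -217/3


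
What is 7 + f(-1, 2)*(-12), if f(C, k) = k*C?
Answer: 31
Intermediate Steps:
f(C, k) = C*k
7 + f(-1, 2)*(-12) = 7 - 1*2*(-12) = 7 - 2*(-12) = 7 + 24 = 31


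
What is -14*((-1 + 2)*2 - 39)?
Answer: 518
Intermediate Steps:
-14*((-1 + 2)*2 - 39) = -14*(1*2 - 39) = -14*(2 - 39) = -14*(-37) = 518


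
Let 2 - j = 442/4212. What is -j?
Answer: -307/162 ≈ -1.8951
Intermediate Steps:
j = 307/162 (j = 2 - 442/4212 = 2 - 1*17/162 = 2 - 17/162 = 307/162 ≈ 1.8951)
-j = -1*307/162 = -307/162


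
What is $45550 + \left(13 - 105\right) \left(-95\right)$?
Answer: $54290$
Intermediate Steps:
$45550 + \left(13 - 105\right) \left(-95\right) = 45550 - -8740 = 45550 + 8740 = 54290$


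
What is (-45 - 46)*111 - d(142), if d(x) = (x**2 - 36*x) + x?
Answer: -25295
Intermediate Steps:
d(x) = x**2 - 35*x
(-45 - 46)*111 - d(142) = (-45 - 46)*111 - 142*(-35 + 142) = -91*111 - 142*107 = -10101 - 1*15194 = -10101 - 15194 = -25295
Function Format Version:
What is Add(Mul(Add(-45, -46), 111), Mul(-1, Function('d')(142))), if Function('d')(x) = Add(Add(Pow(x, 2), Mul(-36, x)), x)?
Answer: -25295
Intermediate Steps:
Function('d')(x) = Add(Pow(x, 2), Mul(-35, x))
Add(Mul(Add(-45, -46), 111), Mul(-1, Function('d')(142))) = Add(Mul(Add(-45, -46), 111), Mul(-1, Mul(142, Add(-35, 142)))) = Add(Mul(-91, 111), Mul(-1, Mul(142, 107))) = Add(-10101, Mul(-1, 15194)) = Add(-10101, -15194) = -25295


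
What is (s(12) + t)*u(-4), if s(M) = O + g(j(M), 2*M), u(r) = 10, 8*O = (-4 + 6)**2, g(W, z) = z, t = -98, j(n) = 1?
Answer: -735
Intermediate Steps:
O = 1/2 (O = (-4 + 6)**2/8 = (1/8)*2**2 = (1/8)*4 = 1/2 ≈ 0.50000)
s(M) = 1/2 + 2*M
(s(12) + t)*u(-4) = ((1/2 + 2*12) - 98)*10 = ((1/2 + 24) - 98)*10 = (49/2 - 98)*10 = -147/2*10 = -735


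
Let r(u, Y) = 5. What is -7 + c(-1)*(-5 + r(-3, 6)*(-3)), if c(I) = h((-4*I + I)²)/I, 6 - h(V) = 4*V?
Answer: -607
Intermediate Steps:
h(V) = 6 - 4*V
c(I) = (6 - 36*I²)/I (c(I) = (6 - 4*(-4*I + I)²)/I = (6 - 4*9*I²)/I = (6 - 36*I²)/I)
-7 + c(-1)*(-5 + r(-3, 6)*(-3)) = -7 + (-36*(-1) + 6/(-1))*(-5 + 5*(-3)) = -7 + (36 + 6*(-1))*(-5 - 15) = -7 + (36 - 6)*(-20) = -7 + 30*(-20) = -7 - 600 = -607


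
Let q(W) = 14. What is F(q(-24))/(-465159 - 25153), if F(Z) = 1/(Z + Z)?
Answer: -1/13728736 ≈ -7.2840e-8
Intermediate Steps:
F(Z) = 1/(2*Z)
F(q(-24))/(-465159 - 25153) = ((1/2)/14)/(-465159 - 25153) = ((1/2)*(1/14))/(-490312) = (1/28)*(-1/490312) = -1/13728736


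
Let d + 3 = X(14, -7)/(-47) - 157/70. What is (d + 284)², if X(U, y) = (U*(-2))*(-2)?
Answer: 833917802481/10824100 ≈ 77043.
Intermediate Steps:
X(U, y) = 4*U (X(U, y) = -2*U*(-2) = 4*U)
d = -21169/3290 (d = -3 + ((4*14)/(-47) - 157/70) = -3 + (56*(-1/47) - 157*1/70) = -3 + (-56/47 - 157/70) = -3 - 11299/3290 = -21169/3290 ≈ -6.4343)
(d + 284)² = (-21169/3290 + 284)² = (913191/3290)² = 833917802481/10824100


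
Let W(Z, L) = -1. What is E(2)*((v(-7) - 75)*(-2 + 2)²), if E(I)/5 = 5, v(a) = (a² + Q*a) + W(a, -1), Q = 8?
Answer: 0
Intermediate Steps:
v(a) = -1 + a² + 8*a (v(a) = (a² + 8*a) - 1 = -1 + a² + 8*a)
E(I) = 25 (E(I) = 5*5 = 25)
E(2)*((v(-7) - 75)*(-2 + 2)²) = 25*(((-1 + (-7)² + 8*(-7)) - 75)*(-2 + 2)²) = 25*(((-1 + 49 - 56) - 75)*0²) = 25*((-8 - 75)*0) = 25*(-83*0) = 25*0 = 0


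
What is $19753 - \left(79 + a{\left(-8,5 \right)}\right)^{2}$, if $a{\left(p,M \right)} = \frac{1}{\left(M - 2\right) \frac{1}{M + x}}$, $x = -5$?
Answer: $13512$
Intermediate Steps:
$a{\left(p,M \right)} = \frac{-5 + M}{-2 + M}$ ($a{\left(p,M \right)} = \frac{1}{\left(M - 2\right) \frac{1}{M - 5}} = \frac{1}{\left(-2 + M\right) \frac{1}{-5 + M}} = \frac{1}{\frac{1}{-5 + M} \left(-2 + M\right)} = \frac{-5 + M}{-2 + M}$)
$19753 - \left(79 + a{\left(-8,5 \right)}\right)^{2} = 19753 - \left(79 + \frac{-5 + 5}{-2 + 5}\right)^{2} = 19753 - \left(79 + \frac{1}{3} \cdot 0\right)^{2} = 19753 - \left(79 + 0\right)^{2} = 19753 - 79^{2} = 19753 - 6241 = 13512$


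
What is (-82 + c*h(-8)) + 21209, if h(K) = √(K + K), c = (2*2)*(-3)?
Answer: 21127 - 48*I ≈ 21127.0 - 48.0*I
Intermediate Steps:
c = -12 (c = 4*(-3) = -12)
h(K) = √2*√K (h(K) = √(2*K) = √2*√K)
(-82 + c*h(-8)) + 21209 = (-82 - 12*√2*√(-8)) + 21209 = (-82 - 12*√2*2*I*√2) + 21209 = (-82 - 48*I) + 21209 = 21127 - 48*I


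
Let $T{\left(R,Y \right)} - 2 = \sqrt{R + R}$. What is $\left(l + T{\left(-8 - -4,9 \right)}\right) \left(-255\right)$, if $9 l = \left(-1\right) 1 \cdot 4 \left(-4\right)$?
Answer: $- \frac{2890}{3} - 510 i \sqrt{2} \approx -963.33 - 721.25 i$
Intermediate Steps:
$l = \frac{16}{9}$ ($l = \frac{\left(-1\right) 1 \cdot 4 \left(-4\right)}{9} = \frac{\left(-1\right) \left(-16\right)}{9} = \frac{1}{9} \cdot 16 = \frac{16}{9} \approx 1.7778$)
$T{\left(R,Y \right)} = 2 + \sqrt{2} \sqrt{R}$ ($T{\left(R,Y \right)} = 2 + \sqrt{R + R} = 2 + \sqrt{2 R} = 2 + \sqrt{2} \sqrt{R}$)
$\left(l + T{\left(-8 - -4,9 \right)}\right) \left(-255\right) = \left(\frac{16}{9} + \left(2 + \sqrt{2} \sqrt{-8 - -4}\right)\right) \left(-255\right) = \left(\frac{16}{9} + \left(2 + \sqrt{2} \sqrt{-8 + 4}\right)\right) \left(-255\right) = \left(\frac{16}{9} + \left(2 + \sqrt{2} \sqrt{-4}\right)\right) \left(-255\right) = \left(\frac{16}{9} + \left(2 + \sqrt{2} \cdot 2 i\right)\right) \left(-255\right) = \left(\frac{16}{9} + \left(2 + 2 i \sqrt{2}\right)\right) \left(-255\right) = \left(\frac{34}{9} + 2 i \sqrt{2}\right) \left(-255\right) = - \frac{2890}{3} - 510 i \sqrt{2}$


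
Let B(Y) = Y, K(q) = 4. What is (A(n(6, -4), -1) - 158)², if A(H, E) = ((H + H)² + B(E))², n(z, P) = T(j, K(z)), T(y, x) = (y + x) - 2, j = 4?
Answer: 411724681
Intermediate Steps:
T(y, x) = -2 + x + y (T(y, x) = (x + y) - 2 = -2 + x + y)
n(z, P) = 6 (n(z, P) = -2 + 4 + 4 = 6)
A(H, E) = (E + 4*H²)² (A(H, E) = ((H + H)² + E)² = ((2*H)² + E)² = (4*H² + E)² = (E + 4*H²)²)
(A(n(6, -4), -1) - 158)² = ((-1 + 4*6²)² - 158)² = ((-1 + 4*36)² - 158)² = ((-1 + 144)² - 158)² = (143² - 158)² = (20449 - 158)² = 20291² = 411724681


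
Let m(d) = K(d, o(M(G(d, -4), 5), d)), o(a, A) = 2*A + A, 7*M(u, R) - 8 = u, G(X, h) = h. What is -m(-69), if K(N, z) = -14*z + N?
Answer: -2829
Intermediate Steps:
M(u, R) = 8/7 + u/7
o(a, A) = 3*A
K(N, z) = N - 14*z
m(d) = -41*d (m(d) = d - 42*d = -41*d)
-m(-69) = -(-41)*(-69) = -1*2829 = -2829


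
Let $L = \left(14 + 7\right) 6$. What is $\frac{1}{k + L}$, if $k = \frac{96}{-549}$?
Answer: $\frac{183}{23026} \approx 0.0079475$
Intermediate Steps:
$k = - \frac{32}{183}$ ($k = 96 \left(- \frac{1}{549}\right) = - \frac{32}{183} \approx -0.17486$)
$L = 126$ ($L = 21 \cdot 6 = 126$)
$\frac{1}{k + L} = \frac{1}{- \frac{32}{183} + 126} = \frac{1}{\frac{23026}{183}} = \frac{183}{23026}$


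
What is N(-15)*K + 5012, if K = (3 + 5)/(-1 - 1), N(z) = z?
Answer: 5072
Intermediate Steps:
K = -4 (K = 8/(-2) = 8*(-1/2) = -4)
N(-15)*K + 5012 = -15*(-4) + 5012 = 60 + 5012 = 5072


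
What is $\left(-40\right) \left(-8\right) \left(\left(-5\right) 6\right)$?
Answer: $-9600$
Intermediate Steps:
$\left(-40\right) \left(-8\right) \left(\left(-5\right) 6\right) = 320 \left(-30\right) = -9600$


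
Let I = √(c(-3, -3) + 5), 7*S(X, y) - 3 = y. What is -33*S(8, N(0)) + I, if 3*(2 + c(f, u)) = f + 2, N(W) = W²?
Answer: -99/7 + 2*√6/3 ≈ -12.510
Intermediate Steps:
S(X, y) = 3/7 + y/7
c(f, u) = -4/3 + f/3 (c(f, u) = -2 + (f + 2)/3 = -2 + (2 + f)/3 = -2 + (⅔ + f/3) = -4/3 + f/3)
I = 2*√6/3 (I = √((-4/3 + (⅓)*(-3)) + 5) = √((-4/3 - 1) + 5) = √(-7/3 + 5) = √(8/3) = 2*√6/3 ≈ 1.6330)
-33*S(8, N(0)) + I = -33*(3/7 + (⅐)*0²) + 2*√6/3 = -33*(3/7 + (⅐)*0) + 2*√6/3 = -33*(3/7 + 0) + 2*√6/3 = -33*3/7 + 2*√6/3 = -99/7 + 2*√6/3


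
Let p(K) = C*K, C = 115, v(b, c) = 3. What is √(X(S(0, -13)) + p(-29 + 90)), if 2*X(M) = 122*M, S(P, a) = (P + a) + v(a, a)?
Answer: √6405 ≈ 80.031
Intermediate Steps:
S(P, a) = 3 + P + a (S(P, a) = (P + a) + 3 = 3 + P + a)
p(K) = 115*K
X(M) = 61*M (X(M) = (122*M)/2 = 61*M)
√(X(S(0, -13)) + p(-29 + 90)) = √(61*(3 + 0 - 13) + 115*(-29 + 90)) = √(61*(-10) + 115*61) = √(-610 + 7015) = √6405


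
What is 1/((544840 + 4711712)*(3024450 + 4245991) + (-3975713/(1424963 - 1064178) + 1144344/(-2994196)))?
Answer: 270065250965/10321205544012859094623933 ≈ 2.6166e-14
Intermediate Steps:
1/((544840 + 4711712)*(3024450 + 4245991) + (-3975713/(1424963 - 1064178) + 1144344/(-2994196))) = 1/(5256552*7270441 + (-3975713/360785 + 1144344*(-1/2994196))) = 1/(38217451179432 + (-3975713*1/360785 - 286086/748549)) = 1/(38217451179432 + (-3975713/360785 - 286086/748549)) = 1/(38217451179432 - 3079231527947/270065250965) = 1/(10321205544012859094623933/270065250965) = 270065250965/10321205544012859094623933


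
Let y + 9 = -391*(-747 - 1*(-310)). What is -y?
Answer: -170858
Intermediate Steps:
y = 170858 (y = -9 - 391*(-747 - 1*(-310)) = -9 - 391*(-747 + 310) = -9 - 391*(-437) = -9 + 170867 = 170858)
-y = -1*170858 = -170858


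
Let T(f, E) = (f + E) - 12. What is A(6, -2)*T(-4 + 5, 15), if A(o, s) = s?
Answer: -8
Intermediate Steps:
T(f, E) = -12 + E + f (T(f, E) = (E + f) - 12 = -12 + E + f)
A(6, -2)*T(-4 + 5, 15) = -2*(-12 + 15 + (-4 + 5)) = -2*(-12 + 15 + 1) = -2*4 = -8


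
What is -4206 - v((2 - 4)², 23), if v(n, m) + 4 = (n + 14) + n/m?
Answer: -97064/23 ≈ -4220.2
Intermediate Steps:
v(n, m) = 10 + n + n/m (v(n, m) = -4 + ((n + 14) + n/m) = -4 + ((14 + n) + n/m) = -4 + (14 + n + n/m) = 10 + n + n/m)
-4206 - v((2 - 4)², 23) = -4206 - (10 + (2 - 4)² + (2 - 4)²/23) = -4206 - (10 + (-2)² + (-2)²*(1/23)) = -4206 - (10 + 4 + 4*(1/23)) = -4206 - (10 + 4 + 4/23) = -4206 - 1*326/23 = -4206 - 326/23 = -97064/23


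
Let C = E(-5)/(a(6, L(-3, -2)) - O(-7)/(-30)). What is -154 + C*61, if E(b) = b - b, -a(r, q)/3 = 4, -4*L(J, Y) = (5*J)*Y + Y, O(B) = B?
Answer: -154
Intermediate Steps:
L(J, Y) = -Y/4 - 5*J*Y/4 (L(J, Y) = -((5*J)*Y + Y)/4 = -(5*J*Y + Y)/4 = -(Y + 5*J*Y)/4 = -Y/4 - 5*J*Y/4)
a(r, q) = -12 (a(r, q) = -3*4 = -12)
E(b) = 0
C = 0 (C = 0/(-12 - (-7)/(-30)) = 0/(-12 - (-7)*(-1)/30) = 0/(-12 - 1*7/30) = 0/(-12 - 7/30) = 0/(-367/30) = 0*(-30/367) = 0)
-154 + C*61 = -154 + 0*61 = -154 + 0 = -154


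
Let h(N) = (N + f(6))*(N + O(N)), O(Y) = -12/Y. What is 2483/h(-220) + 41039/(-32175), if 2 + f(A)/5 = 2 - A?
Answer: -191549147/155688390 ≈ -1.2303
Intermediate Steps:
f(A) = -5*A (f(A) = -10 + 5*(2 - A) = -10 + (10 - 5*A) = -5*A)
h(N) = (-30 + N)*(N - 12/N) (h(N) = (N - 5*6)*(N - 12/N) = (N - 30)*(N - 12/N) = (-30 + N)*(N - 12/N))
2483/h(-220) + 41039/(-32175) = 2483/(-12 + (-220)² - 30*(-220) + 360/(-220)) + 41039/(-32175) = 2483/(-12 + 48400 + 6600 + 360*(-1/220)) + 41039*(-1/32175) = 2483/(-12 + 48400 + 6600 - 18/11) - 41039/32175 = 2483/(604850/11) - 41039/32175 = 2483*(11/604850) - 41039/32175 = 27313/604850 - 41039/32175 = -191549147/155688390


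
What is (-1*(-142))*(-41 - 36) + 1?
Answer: -10933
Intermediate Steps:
(-1*(-142))*(-41 - 36) + 1 = 142*(-77) + 1 = -10934 + 1 = -10933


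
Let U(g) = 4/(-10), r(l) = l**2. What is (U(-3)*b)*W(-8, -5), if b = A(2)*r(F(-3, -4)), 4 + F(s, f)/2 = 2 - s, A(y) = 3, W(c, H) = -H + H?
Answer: 0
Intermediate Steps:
W(c, H) = 0
F(s, f) = -4 - 2*s (F(s, f) = -8 + 2*(2 - s) = -8 + (4 - 2*s) = -4 - 2*s)
U(g) = -2/5 (U(g) = 4*(-1/10) = -2/5)
b = 12 (b = 3*(-4 - 2*(-3))**2 = 3*(-4 + 6)**2 = 3*2**2 = 3*4 = 12)
(U(-3)*b)*W(-8, -5) = -2/5*12*0 = -24/5*0 = 0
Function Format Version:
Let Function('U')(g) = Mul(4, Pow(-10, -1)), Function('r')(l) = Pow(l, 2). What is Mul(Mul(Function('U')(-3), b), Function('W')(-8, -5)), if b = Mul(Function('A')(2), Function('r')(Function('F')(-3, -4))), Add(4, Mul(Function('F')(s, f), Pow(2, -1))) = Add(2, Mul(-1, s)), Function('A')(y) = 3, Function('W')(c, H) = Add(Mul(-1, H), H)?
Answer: 0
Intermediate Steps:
Function('W')(c, H) = 0
Function('F')(s, f) = Add(-4, Mul(-2, s)) (Function('F')(s, f) = Add(-8, Mul(2, Add(2, Mul(-1, s)))) = Add(-8, Add(4, Mul(-2, s))) = Add(-4, Mul(-2, s)))
Function('U')(g) = Rational(-2, 5) (Function('U')(g) = Mul(4, Rational(-1, 10)) = Rational(-2, 5))
b = 12 (b = Mul(3, Pow(Add(-4, Mul(-2, -3)), 2)) = Mul(3, Pow(Add(-4, 6), 2)) = Mul(3, Pow(2, 2)) = Mul(3, 4) = 12)
Mul(Mul(Function('U')(-3), b), Function('W')(-8, -5)) = Mul(Mul(Rational(-2, 5), 12), 0) = Mul(Rational(-24, 5), 0) = 0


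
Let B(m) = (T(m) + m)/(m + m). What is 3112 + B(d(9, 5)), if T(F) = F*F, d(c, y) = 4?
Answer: 6229/2 ≈ 3114.5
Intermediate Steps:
T(F) = F²
B(m) = (m + m²)/(2*m) (B(m) = (m² + m)/(m + m) = (m + m²)/((2*m)) = (m + m²)*(1/(2*m)) = (m + m²)/(2*m))
3112 + B(d(9, 5)) = 3112 + (½ + (½)*4) = 3112 + (½ + 2) = 3112 + 5/2 = 6229/2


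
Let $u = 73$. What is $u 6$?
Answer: $438$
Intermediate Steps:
$u 6 = 73 \cdot 6 = 438$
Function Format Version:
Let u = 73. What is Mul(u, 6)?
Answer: 438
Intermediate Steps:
Mul(u, 6) = Mul(73, 6) = 438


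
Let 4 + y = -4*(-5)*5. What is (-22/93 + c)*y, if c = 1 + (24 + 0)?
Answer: 73696/31 ≈ 2377.3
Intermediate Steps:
c = 25 (c = 1 + 24 = 25)
y = 96 (y = -4 - 4*(-5)*5 = -4 + 20*5 = -4 + 100 = 96)
(-22/93 + c)*y = (-22/93 + 25)*96 = (2303/93)*96 = 73696/31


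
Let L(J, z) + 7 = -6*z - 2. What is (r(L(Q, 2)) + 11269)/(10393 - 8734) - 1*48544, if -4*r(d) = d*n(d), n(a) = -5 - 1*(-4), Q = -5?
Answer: -322092929/6636 ≈ -48537.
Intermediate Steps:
n(a) = -1 (n(a) = -5 + 4 = -1)
L(J, z) = -9 - 6*z (L(J, z) = -7 + (-6*z - 2) = -7 + (-2 - 6*z) = -9 - 6*z)
r(d) = d/4 (r(d) = -d*(-1)/4 = -(-1)*d/4 = d/4)
(r(L(Q, 2)) + 11269)/(10393 - 8734) - 1*48544 = ((-9 - 6*2)/4 + 11269)/(10393 - 8734) - 1*48544 = ((-9 - 12)/4 + 11269)/1659 - 48544 = ((1/4)*(-21) + 11269)*(1/1659) - 48544 = (-21/4 + 11269)*(1/1659) - 48544 = (45055/4)*(1/1659) - 48544 = 45055/6636 - 48544 = -322092929/6636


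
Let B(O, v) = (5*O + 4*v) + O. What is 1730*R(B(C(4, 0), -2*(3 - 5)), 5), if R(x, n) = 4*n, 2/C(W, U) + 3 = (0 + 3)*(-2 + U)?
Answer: 34600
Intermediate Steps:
C(W, U) = 2/(-9 + 3*U) (C(W, U) = 2/(-3 + (0 + 3)*(-2 + U)) = 2/(-3 + 3*(-2 + U)) = 2/(-3 + (-6 + 3*U)) = 2/(-9 + 3*U))
B(O, v) = 4*v + 6*O (B(O, v) = (4*v + 5*O) + O = 4*v + 6*O)
1730*R(B(C(4, 0), -2*(3 - 5)), 5) = 1730*(4*5) = 1730*20 = 34600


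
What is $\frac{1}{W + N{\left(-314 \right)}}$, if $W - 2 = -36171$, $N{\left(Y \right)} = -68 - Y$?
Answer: $- \frac{1}{35923} \approx -2.7837 \cdot 10^{-5}$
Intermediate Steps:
$W = -36169$ ($W = 2 - 36171 = -36169$)
$\frac{1}{W + N{\left(-314 \right)}} = \frac{1}{-36169 - -246} = \frac{1}{-36169 + \left(-68 + 314\right)} = \frac{1}{-36169 + 246} = \frac{1}{-35923} = - \frac{1}{35923}$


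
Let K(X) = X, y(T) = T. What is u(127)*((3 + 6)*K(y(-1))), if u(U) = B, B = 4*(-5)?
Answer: 180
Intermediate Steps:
B = -20
u(U) = -20
u(127)*((3 + 6)*K(y(-1))) = -20*(3 + 6)*(-1) = -180*(-1) = -20*(-9) = 180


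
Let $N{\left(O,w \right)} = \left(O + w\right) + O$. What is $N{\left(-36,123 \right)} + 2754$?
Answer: $2805$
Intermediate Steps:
$N{\left(O,w \right)} = w + 2 O$
$N{\left(-36,123 \right)} + 2754 = \left(123 + 2 \left(-36\right)\right) + 2754 = \left(123 - 72\right) + 2754 = 51 + 2754 = 2805$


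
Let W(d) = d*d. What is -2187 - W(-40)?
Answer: -3787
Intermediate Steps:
W(d) = d²
-2187 - W(-40) = -2187 - 1*(-40)² = -2187 - 1*1600 = -2187 - 1600 = -3787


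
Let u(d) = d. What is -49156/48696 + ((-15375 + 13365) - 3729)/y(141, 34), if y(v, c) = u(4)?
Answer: -34957871/24348 ≈ -1435.8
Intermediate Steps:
y(v, c) = 4
-49156/48696 + ((-15375 + 13365) - 3729)/y(141, 34) = -49156/48696 + ((-15375 + 13365) - 3729)/4 = -49156*1/48696 + (-2010 - 3729)*(1/4) = -12289/12174 - 5739*1/4 = -12289/12174 - 5739/4 = -34957871/24348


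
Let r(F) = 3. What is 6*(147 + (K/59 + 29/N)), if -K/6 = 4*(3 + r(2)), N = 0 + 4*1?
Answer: 107481/118 ≈ 910.86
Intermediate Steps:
N = 4 (N = 0 + 4 = 4)
K = -144 (K = -24*(3 + 3) = -24*6 = -6*24 = -144)
6*(147 + (K/59 + 29/N)) = 6*(147 + (-144/59 + 29/4)) = 6*(147 + 1135/236) = 6*(35827/236) = 107481/118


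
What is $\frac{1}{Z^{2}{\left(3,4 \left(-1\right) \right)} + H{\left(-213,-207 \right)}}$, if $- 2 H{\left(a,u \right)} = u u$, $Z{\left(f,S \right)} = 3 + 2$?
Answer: $- \frac{2}{42799} \approx -4.673 \cdot 10^{-5}$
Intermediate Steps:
$Z{\left(f,S \right)} = 5$
$H{\left(a,u \right)} = - \frac{u^{2}}{2}$ ($H{\left(a,u \right)} = - \frac{u u}{2} = - \frac{u^{2}}{2}$)
$\frac{1}{Z^{2}{\left(3,4 \left(-1\right) \right)} + H{\left(-213,-207 \right)}} = \frac{1}{5^{2} - \frac{\left(-207\right)^{2}}{2}} = \frac{1}{25 - \frac{42849}{2}} = \frac{1}{- \frac{42799}{2}} = - \frac{2}{42799}$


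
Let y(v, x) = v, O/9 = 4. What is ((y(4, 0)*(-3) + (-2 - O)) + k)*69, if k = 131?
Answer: 5589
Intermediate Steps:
O = 36 (O = 9*4 = 36)
((y(4, 0)*(-3) + (-2 - O)) + k)*69 = ((4*(-3) + (-2 - 1*36)) + 131)*69 = ((-12 + (-2 - 36)) + 131)*69 = ((-12 - 38) + 131)*69 = (-50 + 131)*69 = 81*69 = 5589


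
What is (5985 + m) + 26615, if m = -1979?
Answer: 30621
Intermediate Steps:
(5985 + m) + 26615 = (5985 - 1979) + 26615 = 4006 + 26615 = 30621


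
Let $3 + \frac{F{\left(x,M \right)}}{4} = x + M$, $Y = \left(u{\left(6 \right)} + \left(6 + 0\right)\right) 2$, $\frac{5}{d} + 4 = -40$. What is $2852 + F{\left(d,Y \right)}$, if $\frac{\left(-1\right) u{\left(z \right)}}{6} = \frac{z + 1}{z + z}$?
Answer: $\frac{31455}{11} \approx 2859.5$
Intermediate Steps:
$u{\left(z \right)} = - \frac{3 \left(1 + z\right)}{z}$ ($u{\left(z \right)} = - 6 \frac{z + 1}{z + z} = - 6 \frac{1 + z}{2 z} = - \frac{3 \left(1 + z\right)}{z}$)
$d = - \frac{5}{44}$ ($d = \frac{5}{-4 - 40} = \frac{5}{-44} = 5 \left(- \frac{1}{44}\right) = - \frac{5}{44} \approx -0.11364$)
$Y = 5$ ($Y = \left(\left(-3 - \frac{3}{6}\right) + \left(6 + 0\right)\right) 2 = \left(\left(-3 - \frac{1}{2}\right) + 6\right) 2 = \left(- \frac{7}{2} + 6\right) 2 = \frac{5}{2} \cdot 2 = 5$)
$F{\left(x,M \right)} = -12 + 4 M + 4 x$ ($F{\left(x,M \right)} = -12 + 4 \left(x + M\right) = -12 + 4 \left(M + x\right) = -12 + \left(4 M + 4 x\right) = -12 + 4 M + 4 x$)
$2852 + F{\left(d,Y \right)} = 2852 + \left(-12 + 4 \cdot 5 + 4 \left(- \frac{5}{44}\right)\right) = 2852 - - \frac{83}{11} = 2852 + \frac{83}{11} = \frac{31455}{11}$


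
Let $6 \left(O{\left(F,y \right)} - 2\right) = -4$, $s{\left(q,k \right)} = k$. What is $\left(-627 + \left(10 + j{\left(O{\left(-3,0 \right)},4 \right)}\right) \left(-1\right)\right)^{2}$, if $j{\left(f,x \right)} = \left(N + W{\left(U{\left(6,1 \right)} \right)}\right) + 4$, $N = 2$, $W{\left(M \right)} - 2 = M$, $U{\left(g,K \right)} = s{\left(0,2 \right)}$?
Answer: $418609$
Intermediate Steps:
$U{\left(g,K \right)} = 2$
$O{\left(F,y \right)} = \frac{4}{3}$ ($O{\left(F,y \right)} = 2 + \frac{1}{6} \left(-4\right) = 2 - \frac{2}{3} = \frac{4}{3}$)
$W{\left(M \right)} = 2 + M$
$j{\left(f,x \right)} = 10$ ($j{\left(f,x \right)} = \left(2 + \left(2 + 2\right)\right) + 4 = \left(2 + 4\right) + 4 = 6 + 4 = 10$)
$\left(-627 + \left(10 + j{\left(O{\left(-3,0 \right)},4 \right)}\right) \left(-1\right)\right)^{2} = \left(-627 + \left(10 + 10\right) \left(-1\right)\right)^{2} = \left(-627 + 20 \left(-1\right)\right)^{2} = \left(-627 - 20\right)^{2} = \left(-647\right)^{2} = 418609$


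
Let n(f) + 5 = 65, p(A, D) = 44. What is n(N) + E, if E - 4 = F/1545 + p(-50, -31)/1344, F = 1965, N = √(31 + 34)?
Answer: 2260061/34608 ≈ 65.305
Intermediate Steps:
N = √65 ≈ 8.0623
n(f) = 60 (n(f) = -5 + 65 = 60)
E = 183581/34608 (E = 4 + (1965/1545 + 44/1344) = 4 + (1965*(1/1545) + 44*(1/1344)) = 4 + (131/103 + 11/336) = 4 + 45149/34608 = 183581/34608 ≈ 5.3046)
n(N) + E = 60 + 183581/34608 = 2260061/34608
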